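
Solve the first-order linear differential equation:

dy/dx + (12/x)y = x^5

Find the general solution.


P(x) = 12/x ⇒ μ = x^12.
(x^12 y)' = x^17 ⇒ x^12 y = x^18/(18) + C.
Solve for y: y = (1/18)x^6 + C/x^12.


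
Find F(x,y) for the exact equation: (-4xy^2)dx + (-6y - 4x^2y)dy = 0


Check exactness: ∂M/∂y = -8xy and ∂N/∂x = -8xy; equal, so the equation is exact.
Integrate M with respect to x (treating y as constant): ∫M dx = -2x^2y^2 + h(y).
Differentiate w.r.t. y and set equal to N: the x-dependent terms already match, leaving h'(y) = -6y. Integrate: h(y) = -3y^2.
So F(x,y) = -3y^2 - 2x^2y^2.
General solution: -3y^2 - 2x^2y^2 = C.


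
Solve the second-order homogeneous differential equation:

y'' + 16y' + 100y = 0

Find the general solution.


Characteristic equation: r² + 16r + 100 = 0.
Discriminant is negative; roots r = -8 ± 6i (complex conjugate pair).
General solution uses e^(α x)(C₁ cos(β x) + C₂ sin(β x)): y = e^(-8x)(C₁cos(6x) + C₂sin(6x)).


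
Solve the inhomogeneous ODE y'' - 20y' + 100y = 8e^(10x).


Characteristic polynomial (r - 10)² = 0; repeated root r = 10.
y_h = (C₁ + C₂x)e^(10x). Forcing matches the repeated root (resonance), so try y_p = Ax² e^(10x).
Substitute and solve for A: 2A = 8, so A = 4.
General solution: y = (C₁ + C₂x + 4x²)e^(10x).


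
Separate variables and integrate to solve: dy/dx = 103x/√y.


Separate: √y dy = 103x dx.
Integrate: (2/3)y^(3/2) = (103/2)x² + C.


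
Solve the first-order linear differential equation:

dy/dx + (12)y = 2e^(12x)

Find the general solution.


P(x) = 12 ⇒ μ = e^(12x).
(μ y)' = 2e^(24x) ⇒ μ y = (2/24)e^(24x) + C.
Divide by μ: y = (1/12)e^(12x) + Ce^(-12x).


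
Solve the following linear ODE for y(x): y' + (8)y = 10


P(x) = 8, Q(x) = 10; integrating factor μ = e^(8x).
(μ y)' = 10e^(8x) ⇒ μ y = (5/4)e^(8x) + C.
Divide by μ: y = 5/4 + Ce^(-8x).


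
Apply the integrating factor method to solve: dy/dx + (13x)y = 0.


P(x) = 13x ⇒ μ = e^((13/2)x²).
Q(x) = 0 so μ y is constant: y = Ce^(-(13/2)x²).


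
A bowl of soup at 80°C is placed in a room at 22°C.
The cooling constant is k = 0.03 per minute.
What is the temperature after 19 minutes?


Newton's law: dT/dt = -k(T - T_a) has solution T(t) = T_a + (T₀ - T_a)e^(-kt).
Plug in T_a = 22, T₀ = 80, k = 0.03, t = 19: T(19) = 22 + (58)e^(-0.57) ≈ 54.8°C.


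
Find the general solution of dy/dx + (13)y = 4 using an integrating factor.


P(x) = 13, Q(x) = 4; integrating factor μ = e^(13x).
(μ y)' = 4e^(13x) ⇒ μ y = (4/13)e^(13x) + C.
Divide by μ: y = 4/13 + Ce^(-13x).


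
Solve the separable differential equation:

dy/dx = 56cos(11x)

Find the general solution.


g(y) = 1, so integrate directly: y = ∫ 56cos(11x) dx = (56/11)sin(11x) + C.


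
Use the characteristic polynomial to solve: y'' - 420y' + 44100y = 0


Characteristic equation: r² - 420r + 44100 = 0, i.e. (r - 210)² = 0.
Repeated root r = 210; include an x factor for the second linearly independent solution.
General solution: y = (C₁ + C₂x)e^(210x).


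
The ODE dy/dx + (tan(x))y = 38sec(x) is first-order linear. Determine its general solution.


P(x) = tan(x) ⇒ μ = e^(∫tan(x)dx) = sec(x).
(sec(x) y)' = 38sec²(x) ⇒ sec(x) y = 38tan(x) + C.
Multiply by cos(x): y = 38sin(x) + C·cos(x).


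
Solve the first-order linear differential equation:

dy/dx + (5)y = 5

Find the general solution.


P(x) = 5, Q(x) = 5; integrating factor μ = e^(5x).
(μ y)' = 5e^(5x) ⇒ μ y = e^(5x) + C.
Divide by μ: y = 1 + Ce^(-5x).


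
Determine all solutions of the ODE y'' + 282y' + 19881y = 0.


Characteristic equation: r² + 282r + 19881 = 0, i.e. (r + 141)² = 0.
Repeated root r = -141; include an x factor for the second linearly independent solution.
General solution: y = (C₁ + C₂x)e^(-141x).


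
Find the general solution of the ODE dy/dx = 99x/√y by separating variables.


Separate: √y dy = 99x dx.
Integrate: (2/3)y^(3/2) = (99/2)x² + C.


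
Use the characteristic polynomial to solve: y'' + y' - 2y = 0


Characteristic equation: r² + r - 2 = 0.
Factor: (r - 1)(r + 2) = 0 ⇒ r = 1, -2 (distinct real).
General solution: y = C₁e^(x) + C₂e^(-2x).


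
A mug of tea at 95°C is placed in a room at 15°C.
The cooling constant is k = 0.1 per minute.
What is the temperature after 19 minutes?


Newton's law: dT/dt = -k(T - T_a) has solution T(t) = T_a + (T₀ - T_a)e^(-kt).
Plug in T_a = 15, T₀ = 95, k = 0.1, t = 19: T(19) = 15 + (80)e^(-1.90) ≈ 27.0°C.


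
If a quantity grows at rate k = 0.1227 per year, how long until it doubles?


Exponential growth: P(t) = P₀ e^(0.1227t). Set P(t)/P₀ = 2: e^(0.1227t) = 2.
Solve: t = ln(2)/0.1227 ≈ 5.65 years.


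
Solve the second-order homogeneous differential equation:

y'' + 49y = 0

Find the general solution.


Characteristic equation: r² + 49 = 0.
Discriminant is negative; roots r = 0 ± 7i (complex conjugate pair).
General solution uses e^(α x)(C₁ cos(β x) + C₂ sin(β x)): y = C₁cos(7x) + C₂sin(7x).


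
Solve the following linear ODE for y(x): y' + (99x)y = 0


P(x) = 99x ⇒ μ = e^((99/2)x²).
Q(x) = 0 so μ y is constant: y = Ce^(-(99/2)x²).


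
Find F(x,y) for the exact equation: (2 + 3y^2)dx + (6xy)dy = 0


Check exactness: ∂M/∂y = 6y and ∂N/∂x = 6y; equal, so the equation is exact.
Integrate M with respect to x (treating y as constant): ∫M dx = 2x + 3xy^2 + h(y).
Differentiate w.r.t. y and set equal to N: all terms match, so h'(y) = 0 and h is a constant absorbed into C.
General solution: 2x + 3xy^2 = C.


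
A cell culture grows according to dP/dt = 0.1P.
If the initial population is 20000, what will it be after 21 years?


The ODE dP/dt = 0.1P has solution P(t) = P(0)e^(0.1t).
Substitute P(0) = 20000 and t = 21: P(21) = 20000 e^(2.10) ≈ 163323.


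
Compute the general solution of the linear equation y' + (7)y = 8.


P(x) = 7, Q(x) = 8; integrating factor μ = e^(7x).
(μ y)' = 8e^(7x) ⇒ μ y = (8/7)e^(7x) + C.
Divide by μ: y = 8/7 + Ce^(-7x).


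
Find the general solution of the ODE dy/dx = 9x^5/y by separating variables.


Separate variables: y dy = 9x^5 dx.
Integrate both sides: y²/2 = (3/2)x^6 + C₀.
Multiply by 2: y² = 3x^6 + C.


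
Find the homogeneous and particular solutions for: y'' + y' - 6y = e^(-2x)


Characteristic roots of r² + r - 6 = 0 are -3, 2.
y_h = C₁e^(-3x) + C₂e^(2x).
Forcing exponent -2 is not a characteristic root; try y_p = Ae^(-2x).
Substitute: A·(4 + (1)·-2 + (-6)) = A·-4 = 1, so A = -1/4.
General solution: y = C₁e^(-3x) + C₂e^(2x) - (1/4)e^(-2x).


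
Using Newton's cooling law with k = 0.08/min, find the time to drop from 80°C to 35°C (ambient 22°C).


From T(t) = T_a + (T₀ - T_a)e^(-kt), set T(t) = 35:
(35 - 22) / (80 - 22) = e^(-0.08t), so t = -ln(0.224)/0.08 ≈ 18.7 minutes.


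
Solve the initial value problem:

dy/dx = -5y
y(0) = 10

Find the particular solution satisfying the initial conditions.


General solution of y' = -5y is y = Ce^(-5x).
Apply y(0) = 10: C = 10.
Particular solution: y = 10e^(-5x).


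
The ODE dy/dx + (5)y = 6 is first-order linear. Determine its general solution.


P(x) = 5, Q(x) = 6; integrating factor μ = e^(5x).
(μ y)' = 6e^(5x) ⇒ μ y = (6/5)e^(5x) + C.
Divide by μ: y = 6/5 + Ce^(-5x).


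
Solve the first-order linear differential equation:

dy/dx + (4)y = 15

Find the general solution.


P(x) = 4, Q(x) = 15; integrating factor μ = e^(4x).
(μ y)' = 15e^(4x) ⇒ μ y = (15/4)e^(4x) + C.
Divide by μ: y = 15/4 + Ce^(-4x).


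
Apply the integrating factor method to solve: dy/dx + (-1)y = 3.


P(x) = -1 ⇒ μ = e^(-x).
(μ y)' = 3e^(-x) ⇒ μ y = -3e^(-x) + C.
Divide by μ: y = -3 + Ce^(x).


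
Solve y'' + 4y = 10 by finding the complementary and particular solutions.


Homogeneous part: r² + 4 = 0 ⇒ r = ±2i, so y_h = C₁cos(2x) + C₂sin(2x).
Try constant y_p = A; plug in: 4A = 10 ⇒ A = 5/2.
General solution: y = C₁cos(2x) + C₂sin(2x) + 5/2.


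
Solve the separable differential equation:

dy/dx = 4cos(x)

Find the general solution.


g(y) = 1, so integrate directly: y = ∫ 4cos(x) dx = 4sin(x) + C.


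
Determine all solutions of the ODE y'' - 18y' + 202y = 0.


Characteristic equation: r² - 18r + 202 = 0.
Discriminant is negative; roots r = 9 ± 11i (complex conjugate pair).
General solution uses e^(α x)(C₁ cos(β x) + C₂ sin(β x)): y = e^(9x)(C₁cos(11x) + C₂sin(11x)).


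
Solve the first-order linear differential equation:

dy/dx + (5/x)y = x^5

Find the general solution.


P(x) = 5/x ⇒ μ = x^5.
(x^5 y)' = x^10 ⇒ x^5 y = x^11/(11) + C.
Solve for y: y = (1/11)x^6 + C/x^5.


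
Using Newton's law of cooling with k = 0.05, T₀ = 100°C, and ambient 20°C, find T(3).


Newton's law: dT/dt = -k(T - T_a) has solution T(t) = T_a + (T₀ - T_a)e^(-kt).
Plug in T_a = 20, T₀ = 100, k = 0.05, t = 3: T(3) = 20 + (80)e^(-0.15) ≈ 88.9°C.


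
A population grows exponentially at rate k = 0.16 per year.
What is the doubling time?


Exponential growth: P(t) = P₀ e^(0.16t). Set P(t)/P₀ = 2: e^(0.16t) = 2.
Solve: t = ln(2)/0.16 ≈ 4.33 years.


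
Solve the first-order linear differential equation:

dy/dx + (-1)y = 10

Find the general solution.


P(x) = -1 ⇒ μ = e^(-x).
(μ y)' = 10e^(-x) ⇒ μ y = -10e^(-x) + C.
Divide by μ: y = -10 + Ce^(x).


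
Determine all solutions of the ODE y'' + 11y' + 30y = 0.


Characteristic equation: r² + 11r + 30 = 0.
Factor: (r + 5)(r + 6) = 0 ⇒ r = -5, -6 (distinct real).
General solution: y = C₁e^(-5x) + C₂e^(-6x).


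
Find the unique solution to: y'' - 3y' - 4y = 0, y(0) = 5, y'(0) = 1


Characteristic roots of r² - 3r - 4 = 0 are -1, 4.
General solution y = c₁ e^(-x) + c₂ e^(4x).
Apply y(0) = 5: c₁ + c₂ = 5. Apply y'(0) = 1: -1 c₁ + 4 c₂ = 1.
Solve: c₁ = 19/5, c₂ = 6/5.
Particular solution: y = (19/5)e^(-x) + (6/5)e^(4x).


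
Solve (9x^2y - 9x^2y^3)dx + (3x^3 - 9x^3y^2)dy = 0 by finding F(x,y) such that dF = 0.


Check exactness: ∂M/∂y = 9x^2 - 27x^2y^2 and ∂N/∂x = 9x^2 - 27x^2y^2; equal, so the equation is exact.
Integrate M with respect to x (treating y as constant): ∫M dx = 3x^3y - 3x^3y^3 + h(y).
Differentiate w.r.t. y and set equal to N: all terms match, so h'(y) = 0 and h is a constant absorbed into C.
General solution: 3x^3y - 3x^3y^3 = C.


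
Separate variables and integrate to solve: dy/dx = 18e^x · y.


Separate variables: dy/y = 18e^x dx.
Integrate: ln|y| = 18e^x + C₀.
Exponentiate: y = Ce^(18e^x).


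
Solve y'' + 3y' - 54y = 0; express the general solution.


Characteristic equation: r² + 3r - 54 = 0.
Factor: (r + 9)(r - 6) = 0 ⇒ r = -9, 6 (distinct real).
General solution: y = C₁e^(-9x) + C₂e^(6x).


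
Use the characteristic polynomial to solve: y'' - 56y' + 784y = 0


Characteristic equation: r² - 56r + 784 = 0, i.e. (r - 28)² = 0.
Repeated root r = 28; include an x factor for the second linearly independent solution.
General solution: y = (C₁ + C₂x)e^(28x).


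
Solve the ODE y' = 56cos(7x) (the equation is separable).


g(y) = 1, so integrate directly: y = ∫ 56cos(7x) dx = 8sin(7x) + C.


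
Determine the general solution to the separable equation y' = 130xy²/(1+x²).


Separate: dy/y² = 130x/(1+x²) dx.
Integrate LHS: ∫ dy/y² = -1/y.
Integrate RHS via u = 1+x²: 65ln(1+x²) + C.
Result: -1/y = 65ln(1+x²) + C.


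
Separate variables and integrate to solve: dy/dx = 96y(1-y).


Separate: dy/[y(1-y)] = 96 dx.
Partial fractions: 1/[y(1-y)] = 1/y + 1/(1-y).
Integrate: ln|y/(1-y)| = 96x + C₀.
Solve for y: y = 1/(1 + Ce^(-96x)).


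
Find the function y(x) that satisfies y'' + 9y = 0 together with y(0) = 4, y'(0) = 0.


Characteristic roots of r² + 9 = 0 are ±3i, so y = C₁cos(3x) + C₂sin(3x).
Apply y(0) = 4: C₁ = 4. Differentiate and apply y'(0) = 0: 3·C₂ = 0, so C₂ = 0.
Particular solution: y = 4cos(3x).


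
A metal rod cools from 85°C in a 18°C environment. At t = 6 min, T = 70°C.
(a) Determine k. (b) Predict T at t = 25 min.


Newton's law: T(t) = T_a + (T₀ - T_a)e^(-kt).
(a) Use T(6) = 70: (70 - 18)/(85 - 18) = e^(-k·6), so k = -ln(0.776)/6 ≈ 0.0422.
(b) Apply k to t = 25: T(25) = 18 + (67)e^(-1.056) ≈ 41.3°C.


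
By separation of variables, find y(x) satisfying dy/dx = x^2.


Integrate both sides with respect to x: y = ∫ x^2 dx = (1/3)x^3 + C.


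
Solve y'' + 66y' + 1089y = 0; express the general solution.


Characteristic equation: r² + 66r + 1089 = 0, i.e. (r + 33)² = 0.
Repeated root r = -33; include an x factor for the second linearly independent solution.
General solution: y = (C₁ + C₂x)e^(-33x).


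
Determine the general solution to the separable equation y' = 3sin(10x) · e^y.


Separate: e^(-y) dy = 3sin(10x) dx.
Integrate: -e^(-y) = -(3/10)cos(10x) + C₀.
Rearrange: e^(-y) = (3/10)cos(10x) + C.


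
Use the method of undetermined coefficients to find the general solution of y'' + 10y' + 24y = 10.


Characteristic roots of r² + 10r + 24 = 0 are -6, -4.
y_h = C₁e^(-6x) + C₂e^(-4x).
Constant forcing; try y_p = A. Then 24A = 10 ⇒ A = 5/12.
General solution: y = C₁e^(-6x) + C₂e^(-4x) + 5/12.


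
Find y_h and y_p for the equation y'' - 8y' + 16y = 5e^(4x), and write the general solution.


Characteristic polynomial (r - 4)² = 0; repeated root r = 4.
y_h = (C₁ + C₂x)e^(4x). Forcing matches the repeated root (resonance), so try y_p = Ax² e^(4x).
Substitute and solve for A: 2A = 5, so A = 5/2.
General solution: y = (C₁ + C₂x + (5/2)x²)e^(4x).


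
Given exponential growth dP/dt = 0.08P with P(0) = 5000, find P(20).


The ODE dP/dt = 0.08P has solution P(t) = P(0)e^(0.08t).
Substitute P(0) = 5000 and t = 20: P(20) = 5000 e^(1.60) ≈ 24765.


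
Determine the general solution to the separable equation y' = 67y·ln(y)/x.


Separate: dy/[y ln(y)] = 67 dx/x.
Substitute u = ln(y): du/u = 67 dx/x.
Integrate: ln|ln(y)| = 67ln|x| + C₀, hence ln(y) = C·x^67.


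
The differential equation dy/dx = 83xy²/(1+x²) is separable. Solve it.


Separate: dy/y² = 83x/(1+x²) dx.
Integrate LHS: ∫ dy/y² = -1/y.
Integrate RHS via u = 1+x²: (83/2)ln(1+x²) + C.
Result: -1/y = (83/2)ln(1+x²) + C.


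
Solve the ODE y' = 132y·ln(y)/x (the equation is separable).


Separate: dy/[y ln(y)] = 132 dx/x.
Substitute u = ln(y): du/u = 132 dx/x.
Integrate: ln|ln(y)| = 132ln|x| + C₀, hence ln(y) = C·x^132.


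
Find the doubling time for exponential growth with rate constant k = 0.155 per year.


Exponential growth: P(t) = P₀ e^(0.155t). Set P(t)/P₀ = 2: e^(0.155t) = 2.
Solve: t = ln(2)/0.155 ≈ 4.47 years.


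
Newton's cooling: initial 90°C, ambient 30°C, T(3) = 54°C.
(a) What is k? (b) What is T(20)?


Newton's law: T(t) = T_a + (T₀ - T_a)e^(-kt).
(a) Use T(3) = 54: (54 - 30)/(90 - 30) = e^(-k·3), so k = -ln(0.400)/3 ≈ 0.3054.
(b) Apply k to t = 20: T(20) = 30 + (60)e^(-6.109) ≈ 30.1°C.


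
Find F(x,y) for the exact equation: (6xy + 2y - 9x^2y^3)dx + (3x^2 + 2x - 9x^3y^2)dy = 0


Check exactness: ∂M/∂y = 6x + 2 - 27x^2y^2 and ∂N/∂x = 6x + 2 - 27x^2y^2; equal, so the equation is exact.
Integrate M with respect to x (treating y as constant): ∫M dx = 3x^2y + 2xy - 3x^3y^3 + h(y).
Differentiate w.r.t. y and set equal to N: all terms match, so h'(y) = 0 and h is a constant absorbed into C.
General solution: 3x^2y + 2xy - 3x^3y^3 = C.


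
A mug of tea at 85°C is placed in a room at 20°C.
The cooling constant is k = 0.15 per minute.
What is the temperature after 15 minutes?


Newton's law: dT/dt = -k(T - T_a) has solution T(t) = T_a + (T₀ - T_a)e^(-kt).
Plug in T_a = 20, T₀ = 85, k = 0.15, t = 15: T(15) = 20 + (65)e^(-2.25) ≈ 26.9°C.


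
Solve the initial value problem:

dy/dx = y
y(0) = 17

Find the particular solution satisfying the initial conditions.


General solution of y' = y is y = Ce^(x).
Apply y(0) = 17: C = 17.
Particular solution: y = 17e^(x).


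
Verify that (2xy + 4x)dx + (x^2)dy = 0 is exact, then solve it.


Check exactness: ∂M/∂y = 2x and ∂N/∂x = 2x; equal, so the equation is exact.
Integrate M with respect to x (treating y as constant): ∫M dx = x^2y + 2x^2 + h(y).
Differentiate w.r.t. y and set equal to N: all terms match, so h'(y) = 0 and h is a constant absorbed into C.
General solution: x^2y + 2x^2 = C.


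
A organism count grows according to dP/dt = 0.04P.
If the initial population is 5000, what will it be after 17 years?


The ODE dP/dt = 0.04P has solution P(t) = P(0)e^(0.04t).
Substitute P(0) = 5000 and t = 17: P(17) = 5000 e^(0.68) ≈ 9869.


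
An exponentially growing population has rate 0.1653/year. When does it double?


Exponential growth: P(t) = P₀ e^(0.1653t). Set P(t)/P₀ = 2: e^(0.1653t) = 2.
Solve: t = ln(2)/0.1653 ≈ 4.19 years.


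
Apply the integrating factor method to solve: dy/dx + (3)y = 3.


P(x) = 3, Q(x) = 3; integrating factor μ = e^(3x).
(μ y)' = 3e^(3x) ⇒ μ y = e^(3x) + C.
Divide by μ: y = 1 + Ce^(-3x).


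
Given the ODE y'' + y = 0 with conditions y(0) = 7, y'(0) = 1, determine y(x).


Characteristic roots of r² + 1 = 0 are ±1i, so y = C₁cos(x) + C₂sin(x).
Apply y(0) = 7: C₁ = 7. Differentiate and apply y'(0) = 1: 1·C₂ = 1, so C₂ = 1.
Particular solution: y = 7cos(x) + sin(x).


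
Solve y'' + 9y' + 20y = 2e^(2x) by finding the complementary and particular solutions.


Characteristic roots of r² + 9r + 20 = 0 are -5, -4.
y_h = C₁e^(-5x) + C₂e^(-4x).
Forcing exponent 2 is not a characteristic root; try y_p = Ae^(2x).
Substitute: A·(4 + (9)·2 + (20)) = A·42 = 2, so A = 1/21.
General solution: y = C₁e^(-5x) + C₂e^(-4x) + (1/21)e^(2x).


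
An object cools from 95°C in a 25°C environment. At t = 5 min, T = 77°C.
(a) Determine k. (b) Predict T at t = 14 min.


Newton's law: T(t) = T_a + (T₀ - T_a)e^(-kt).
(a) Use T(5) = 77: (77 - 25)/(95 - 25) = e^(-k·5), so k = -ln(0.743)/5 ≈ 0.0595.
(b) Apply k to t = 14: T(14) = 25 + (70)e^(-0.832) ≈ 55.5°C.


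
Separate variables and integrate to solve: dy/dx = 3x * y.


Separate variables: dy/y = 3x dx.
Integrate: ln|y| = (3/2)x^2 + C₀.
Exponentiate: y = Ce^((3/2)x^2).


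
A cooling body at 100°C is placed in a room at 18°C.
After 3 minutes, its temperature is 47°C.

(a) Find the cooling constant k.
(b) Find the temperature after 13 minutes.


Newton's law: T(t) = T_a + (T₀ - T_a)e^(-kt).
(a) Use T(3) = 47: (47 - 18)/(100 - 18) = e^(-k·3), so k = -ln(0.354)/3 ≈ 0.3465.
(b) Apply k to t = 13: T(13) = 18 + (82)e^(-4.504) ≈ 18.9°C.


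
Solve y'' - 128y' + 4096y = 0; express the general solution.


Characteristic equation: r² - 128r + 4096 = 0, i.e. (r - 64)² = 0.
Repeated root r = 64; include an x factor for the second linearly independent solution.
General solution: y = (C₁ + C₂x)e^(64x).


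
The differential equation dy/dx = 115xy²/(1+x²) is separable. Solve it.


Separate: dy/y² = 115x/(1+x²) dx.
Integrate LHS: ∫ dy/y² = -1/y.
Integrate RHS via u = 1+x²: (115/2)ln(1+x²) + C.
Result: -1/y = (115/2)ln(1+x²) + C.


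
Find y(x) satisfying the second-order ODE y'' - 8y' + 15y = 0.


Characteristic equation: r² - 8r + 15 = 0.
Factor: (r - 5)(r - 3) = 0 ⇒ r = 5, 3 (distinct real).
General solution: y = C₁e^(5x) + C₂e^(3x).


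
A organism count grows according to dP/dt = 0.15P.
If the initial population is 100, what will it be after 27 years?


The ODE dP/dt = 0.15P has solution P(t) = P(0)e^(0.15t).
Substitute P(0) = 100 and t = 27: P(27) = 100 e^(4.05) ≈ 5740.


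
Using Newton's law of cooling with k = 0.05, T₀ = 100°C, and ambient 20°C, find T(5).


Newton's law: dT/dt = -k(T - T_a) has solution T(t) = T_a + (T₀ - T_a)e^(-kt).
Plug in T_a = 20, T₀ = 100, k = 0.05, t = 5: T(5) = 20 + (80)e^(-0.25) ≈ 82.3°C.


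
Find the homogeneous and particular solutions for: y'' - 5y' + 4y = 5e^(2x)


Characteristic roots of r² - 5r + 4 = 0 are 1, 4.
y_h = C₁e^(x) + C₂e^(4x).
Forcing exponent 2 is not a characteristic root; try y_p = Ae^(2x).
Substitute: A·(4 + (-5)·2 + (4)) = A·-2 = 5, so A = -5/2.
General solution: y = C₁e^(x) + C₂e^(4x) - (5/2)e^(2x).


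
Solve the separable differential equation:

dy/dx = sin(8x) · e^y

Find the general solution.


Separate: e^(-y) dy = sin(8x) dx.
Integrate: -e^(-y) = -(1/8)cos(8x) + C₀.
Rearrange: e^(-y) = (1/8)cos(8x) + C.


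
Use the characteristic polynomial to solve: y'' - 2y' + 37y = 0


Characteristic equation: r² - 2r + 37 = 0.
Discriminant is negative; roots r = 1 ± 6i (complex conjugate pair).
General solution uses e^(α x)(C₁ cos(β x) + C₂ sin(β x)): y = e^(x)(C₁cos(6x) + C₂sin(6x)).


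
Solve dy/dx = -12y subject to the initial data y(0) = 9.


General solution of y' = -12y is y = Ce^(-12x).
Apply y(0) = 9: C = 9.
Particular solution: y = 9e^(-12x).


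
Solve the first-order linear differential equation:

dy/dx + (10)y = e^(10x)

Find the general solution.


P(x) = 10 ⇒ μ = e^(10x).
(μ y)' = e^(20x) ⇒ μ y = (1/20)e^(20x) + C.
Divide by μ: y = (1/20)e^(10x) + Ce^(-10x).


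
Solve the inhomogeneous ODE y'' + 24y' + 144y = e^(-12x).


Characteristic polynomial (r + 12)² = 0; repeated root r = -12.
y_h = (C₁ + C₂x)e^(-12x). Forcing matches the repeated root (resonance), so try y_p = Ax² e^(-12x).
Substitute and solve for A: 2A = 1, so A = 1/2.
General solution: y = (C₁ + C₂x + (1/2)x²)e^(-12x).


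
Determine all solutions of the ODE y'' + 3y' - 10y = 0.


Characteristic equation: r² + 3r - 10 = 0.
Factor: (r - 2)(r + 5) = 0 ⇒ r = 2, -5 (distinct real).
General solution: y = C₁e^(2x) + C₂e^(-5x).


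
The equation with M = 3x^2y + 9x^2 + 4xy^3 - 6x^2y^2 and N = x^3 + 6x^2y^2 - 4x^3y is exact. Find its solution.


Check exactness: ∂M/∂y = 3x^2 + 12xy^2 - 12x^2y and ∂N/∂x = 3x^2 + 12xy^2 - 12x^2y; equal, so the equation is exact.
Integrate M with respect to x (treating y as constant): ∫M dx = x^3y + 3x^3 + 2x^2y^3 - 2x^3y^2 + h(y).
Differentiate w.r.t. y and set equal to N: all terms match, so h'(y) = 0 and h is a constant absorbed into C.
General solution: x^3y + 3x^3 + 2x^2y^3 - 2x^3y^2 = C.


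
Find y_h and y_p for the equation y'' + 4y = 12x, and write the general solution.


Homogeneous: r² + 4 = 0 ⇒ r = ±2i, y_h = C₁cos(2x) + C₂sin(2x).
Polynomial forcing; try y_p = Ax + B. Then y_p'' + 4 y_p = 4(Ax + B) = 12x, so B = 0 and A = 3.
General solution: y = C₁cos(2x) + C₂sin(2x) + 3x.


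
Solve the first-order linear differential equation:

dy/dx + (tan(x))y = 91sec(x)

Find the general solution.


P(x) = tan(x) ⇒ μ = e^(∫tan(x)dx) = sec(x).
(sec(x) y)' = 91sec²(x) ⇒ sec(x) y = 91tan(x) + C.
Multiply by cos(x): y = 91sin(x) + C·cos(x).


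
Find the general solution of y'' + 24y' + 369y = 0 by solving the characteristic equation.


Characteristic equation: r² + 24r + 369 = 0.
Discriminant is negative; roots r = -12 ± 15i (complex conjugate pair).
General solution uses e^(α x)(C₁ cos(β x) + C₂ sin(β x)): y = e^(-12x)(C₁cos(15x) + C₂sin(15x)).


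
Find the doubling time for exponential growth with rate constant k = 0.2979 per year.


Exponential growth: P(t) = P₀ e^(0.2979t). Set P(t)/P₀ = 2: e^(0.2979t) = 2.
Solve: t = ln(2)/0.2979 ≈ 2.33 years.


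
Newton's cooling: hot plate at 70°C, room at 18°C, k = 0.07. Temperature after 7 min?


Newton's law: dT/dt = -k(T - T_a) has solution T(t) = T_a + (T₀ - T_a)e^(-kt).
Plug in T_a = 18, T₀ = 70, k = 0.07, t = 7: T(7) = 18 + (52)e^(-0.49) ≈ 49.9°C.


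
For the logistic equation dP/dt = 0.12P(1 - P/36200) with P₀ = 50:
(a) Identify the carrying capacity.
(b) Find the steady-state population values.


Logistic ODE dP/dt = 0.12P(1 - P/36200) has equilibria where dP/dt = 0, i.e. P = 0 or P = 36200.
The coefficient (1 - P/K) = 0 when P = K, identifying K = 36200 as the carrying capacity.
(a) K = 36200; (b) equilibria P = 0 and P = 36200.


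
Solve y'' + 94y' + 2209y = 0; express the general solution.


Characteristic equation: r² + 94r + 2209 = 0, i.e. (r + 47)² = 0.
Repeated root r = -47; include an x factor for the second linearly independent solution.
General solution: y = (C₁ + C₂x)e^(-47x).


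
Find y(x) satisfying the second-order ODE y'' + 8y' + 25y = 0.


Characteristic equation: r² + 8r + 25 = 0.
Discriminant is negative; roots r = -4 ± 3i (complex conjugate pair).
General solution uses e^(α x)(C₁ cos(β x) + C₂ sin(β x)): y = e^(-4x)(C₁cos(3x) + C₂sin(3x)).


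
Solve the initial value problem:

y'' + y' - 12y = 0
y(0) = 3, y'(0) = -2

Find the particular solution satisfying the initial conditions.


Characteristic roots of r² + r - 12 = 0 are 3, -4.
General solution y = c₁ e^(3x) + c₂ e^(-4x).
Apply y(0) = 3: c₁ + c₂ = 3. Apply y'(0) = -2: 3 c₁ - 4 c₂ = -2.
Solve: c₁ = 10/7, c₂ = 11/7.
Particular solution: y = (10/7)e^(3x) + (11/7)e^(-4x).


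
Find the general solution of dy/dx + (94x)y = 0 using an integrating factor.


P(x) = 94x ⇒ μ = e^(47x²).
Q(x) = 0 so μ y is constant: y = Ce^(-47x²).


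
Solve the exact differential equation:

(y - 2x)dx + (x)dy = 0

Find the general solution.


Check exactness: ∂M/∂y = 1 and ∂N/∂x = 1; equal, so the equation is exact.
Integrate M with respect to x (treating y as constant): ∫M dx = xy - x^2 + h(y).
Differentiate w.r.t. y and set equal to N: all terms match, so h'(y) = 0 and h is a constant absorbed into C.
General solution: xy - x^2 = C.


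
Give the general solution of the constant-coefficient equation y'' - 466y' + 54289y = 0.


Characteristic equation: r² - 466r + 54289 = 0, i.e. (r - 233)² = 0.
Repeated root r = 233; include an x factor for the second linearly independent solution.
General solution: y = (C₁ + C₂x)e^(233x).


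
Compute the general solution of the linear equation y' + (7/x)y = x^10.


P(x) = 7/x ⇒ μ = x^7.
(x^7 y)' = x^7·x^10 = x^17.
Integrate: x^7 y = x^18/(18) + C.
Solve for y: y = (1/18)x^11 + C/x^7.


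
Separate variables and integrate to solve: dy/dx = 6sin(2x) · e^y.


Separate: e^(-y) dy = 6sin(2x) dx.
Integrate: -e^(-y) = -3cos(2x) + C₀.
Rearrange: e^(-y) = 3cos(2x) + C.


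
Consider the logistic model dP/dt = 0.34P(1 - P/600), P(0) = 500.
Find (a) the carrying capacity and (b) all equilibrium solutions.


Logistic ODE dP/dt = 0.34P(1 - P/600) has equilibria where dP/dt = 0, i.e. P = 0 or P = 600.
The coefficient (1 - P/K) = 0 when P = K, identifying K = 600 as the carrying capacity.
(a) K = 600; (b) equilibria P = 0 and P = 600.


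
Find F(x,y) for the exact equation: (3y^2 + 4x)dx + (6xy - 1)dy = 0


Check exactness: ∂M/∂y = 6y and ∂N/∂x = 6y; equal, so the equation is exact.
Integrate M with respect to x (treating y as constant): ∫M dx = 3xy^2 + 2x^2 + h(y).
Differentiate w.r.t. y and set equal to N: the x-dependent terms already match, leaving h'(y) = -1. Integrate: h(y) = -y.
So F(x,y) = 3xy^2 - y + 2x^2.
General solution: 3xy^2 - y + 2x^2 = C.


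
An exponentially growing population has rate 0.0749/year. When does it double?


Exponential growth: P(t) = P₀ e^(0.0749t). Set P(t)/P₀ = 2: e^(0.0749t) = 2.
Solve: t = ln(2)/0.0749 ≈ 9.25 years.


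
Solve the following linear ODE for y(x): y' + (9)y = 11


P(x) = 9, Q(x) = 11; integrating factor μ = e^(9x).
(μ y)' = 11e^(9x) ⇒ μ y = (11/9)e^(9x) + C.
Divide by μ: y = 11/9 + Ce^(-9x).


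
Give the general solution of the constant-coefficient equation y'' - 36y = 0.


Characteristic equation: r² - 36 = 0.
Factor: (r + 6)(r - 6) = 0 ⇒ r = -6, 6 (distinct real).
General solution: y = C₁e^(-6x) + C₂e^(6x).


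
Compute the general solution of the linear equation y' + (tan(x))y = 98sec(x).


P(x) = tan(x) ⇒ μ = e^(∫tan(x)dx) = sec(x).
(sec(x) y)' = 98sec²(x) ⇒ sec(x) y = 98tan(x) + C.
Multiply by cos(x): y = 98sin(x) + C·cos(x).


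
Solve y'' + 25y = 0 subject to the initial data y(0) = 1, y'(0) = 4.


Characteristic roots of r² + 25 = 0 are ±5i, so y = C₁cos(5x) + C₂sin(5x).
Apply y(0) = 1: C₁ = 1. Differentiate and apply y'(0) = 4: 5·C₂ = 4, so C₂ = 4/5.
Particular solution: y = cos(5x) + (4/5)sin(5x).


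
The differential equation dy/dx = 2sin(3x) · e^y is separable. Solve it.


Separate: e^(-y) dy = 2sin(3x) dx.
Integrate: -e^(-y) = -(2/3)cos(3x) + C₀.
Rearrange: e^(-y) = (2/3)cos(3x) + C.


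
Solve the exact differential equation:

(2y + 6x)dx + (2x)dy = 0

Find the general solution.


Check exactness: ∂M/∂y = 2 and ∂N/∂x = 2; equal, so the equation is exact.
Integrate M with respect to x (treating y as constant): ∫M dx = 2xy + 3x^2 + h(y).
Differentiate w.r.t. y and set equal to N: all terms match, so h'(y) = 0 and h is a constant absorbed into C.
General solution: 2xy + 3x^2 = C.


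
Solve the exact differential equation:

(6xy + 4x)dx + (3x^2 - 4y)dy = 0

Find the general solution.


Check exactness: ∂M/∂y = 6x and ∂N/∂x = 6x; equal, so the equation is exact.
Integrate M with respect to x (treating y as constant): ∫M dx = 3x^2y + 2x^2 + h(y).
Differentiate w.r.t. y and set equal to N: the x-dependent terms already match, leaving h'(y) = -4y. Integrate: h(y) = -2y^2.
So F(x,y) = 3x^2y + 2x^2 - 2y^2.
General solution: 3x^2y + 2x^2 - 2y^2 = C.


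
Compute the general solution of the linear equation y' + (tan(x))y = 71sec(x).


P(x) = tan(x) ⇒ μ = e^(∫tan(x)dx) = sec(x).
(sec(x) y)' = 71sec²(x) ⇒ sec(x) y = 71tan(x) + C.
Multiply by cos(x): y = 71sin(x) + C·cos(x).


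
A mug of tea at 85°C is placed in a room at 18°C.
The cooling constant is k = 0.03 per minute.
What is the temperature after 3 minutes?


Newton's law: dT/dt = -k(T - T_a) has solution T(t) = T_a + (T₀ - T_a)e^(-kt).
Plug in T_a = 18, T₀ = 85, k = 0.03, t = 3: T(3) = 18 + (67)e^(-0.09) ≈ 79.2°C.


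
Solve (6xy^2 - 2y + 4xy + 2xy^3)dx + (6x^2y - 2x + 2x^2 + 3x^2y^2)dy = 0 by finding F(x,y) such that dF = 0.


Check exactness: ∂M/∂y = 12xy - 2 + 4x + 6xy^2 and ∂N/∂x = 12xy - 2 + 4x + 6xy^2; equal, so the equation is exact.
Integrate M with respect to x (treating y as constant): ∫M dx = 3x^2y^2 - 2xy + 2x^2y + x^2y^3 + h(y).
Differentiate w.r.t. y and set equal to N: all terms match, so h'(y) = 0 and h is a constant absorbed into C.
General solution: 3x^2y^2 - 2xy + 2x^2y + x^2y^3 = C.


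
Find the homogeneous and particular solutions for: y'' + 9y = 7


Homogeneous part: r² + 9 = 0 ⇒ r = ±3i, so y_h = C₁cos(3x) + C₂sin(3x).
Try constant y_p = A; plug in: 9A = 7 ⇒ A = 7/9.
General solution: y = C₁cos(3x) + C₂sin(3x) + 7/9.


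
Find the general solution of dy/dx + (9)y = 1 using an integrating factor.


P(x) = 9, Q(x) = 1; integrating factor μ = e^(9x).
(μ y)' = e^(9x) ⇒ μ y = (1/9)e^(9x) + C.
Divide by μ: y = 1/9 + Ce^(-9x).


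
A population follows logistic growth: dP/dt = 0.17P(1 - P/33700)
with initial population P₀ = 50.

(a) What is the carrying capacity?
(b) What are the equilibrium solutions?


Logistic ODE dP/dt = 0.17P(1 - P/33700) has equilibria where dP/dt = 0, i.e. P = 0 or P = 33700.
The coefficient (1 - P/K) = 0 when P = K, identifying K = 33700 as the carrying capacity.
(a) K = 33700; (b) equilibria P = 0 and P = 33700.


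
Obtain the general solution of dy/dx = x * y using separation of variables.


Separate variables: dy/y = x dx.
Integrate: ln|y| = (1/2)x^2 + C₀.
Exponentiate: y = Ce^((1/2)x^2).


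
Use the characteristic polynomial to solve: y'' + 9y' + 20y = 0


Characteristic equation: r² + 9r + 20 = 0.
Factor: (r + 5)(r + 4) = 0 ⇒ r = -5, -4 (distinct real).
General solution: y = C₁e^(-5x) + C₂e^(-4x).


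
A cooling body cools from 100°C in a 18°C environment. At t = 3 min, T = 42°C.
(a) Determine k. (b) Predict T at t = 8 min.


Newton's law: T(t) = T_a + (T₀ - T_a)e^(-kt).
(a) Use T(3) = 42: (42 - 18)/(100 - 18) = e^(-k·3), so k = -ln(0.293)/3 ≈ 0.4096.
(b) Apply k to t = 8: T(8) = 18 + (82)e^(-3.276) ≈ 21.1°C.


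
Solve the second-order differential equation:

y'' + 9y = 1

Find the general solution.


Homogeneous part: r² + 9 = 0 ⇒ r = ±3i, so y_h = C₁cos(3x) + C₂sin(3x).
Try constant y_p = A; plug in: 9A = 1 ⇒ A = 1/9.
General solution: y = C₁cos(3x) + C₂sin(3x) + 1/9.


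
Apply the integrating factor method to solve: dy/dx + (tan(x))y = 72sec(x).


P(x) = tan(x) ⇒ μ = e^(∫tan(x)dx) = sec(x).
(sec(x) y)' = 72sec²(x) ⇒ sec(x) y = 72tan(x) + C.
Multiply by cos(x): y = 72sin(x) + C·cos(x).


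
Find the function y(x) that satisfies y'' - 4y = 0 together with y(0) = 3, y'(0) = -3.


Characteristic roots of r² - 4 = 0 are 2, -2.
General solution y = c₁ e^(2x) + c₂ e^(-2x).
Apply y(0) = 3: c₁ + c₂ = 3. Apply y'(0) = -3: 2 c₁ - 2 c₂ = -3.
Solve: c₁ = 3/4, c₂ = 9/4.
Particular solution: y = (3/4)e^(2x) + (9/4)e^(-2x).


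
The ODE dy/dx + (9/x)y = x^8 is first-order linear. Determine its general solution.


P(x) = 9/x ⇒ μ = x^9.
(x^9 y)' = x^9·x^8 = x^17.
Integrate: x^9 y = x^18/(18) + C.
Solve for y: y = (1/18)x^9 + C/x^9.


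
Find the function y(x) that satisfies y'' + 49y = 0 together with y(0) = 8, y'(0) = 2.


Characteristic roots of r² + 49 = 0 are ±7i, so y = C₁cos(7x) + C₂sin(7x).
Apply y(0) = 8: C₁ = 8. Differentiate and apply y'(0) = 2: 7·C₂ = 2, so C₂ = 2/7.
Particular solution: y = 8cos(7x) + (2/7)sin(7x).


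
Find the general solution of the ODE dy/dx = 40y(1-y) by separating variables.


Separate: dy/[y(1-y)] = 40 dx.
Partial fractions: 1/[y(1-y)] = 1/y + 1/(1-y).
Integrate: ln|y/(1-y)| = 40x + C₀.
Solve for y: y = 1/(1 + Ce^(-40x)).


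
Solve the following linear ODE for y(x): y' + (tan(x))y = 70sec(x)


P(x) = tan(x) ⇒ μ = e^(∫tan(x)dx) = sec(x).
(sec(x) y)' = 70sec²(x) ⇒ sec(x) y = 70tan(x) + C.
Multiply by cos(x): y = 70sin(x) + C·cos(x).


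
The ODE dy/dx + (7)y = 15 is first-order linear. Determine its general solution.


P(x) = 7, Q(x) = 15; integrating factor μ = e^(7x).
(μ y)' = 15e^(7x) ⇒ μ y = (15/7)e^(7x) + C.
Divide by μ: y = 15/7 + Ce^(-7x).


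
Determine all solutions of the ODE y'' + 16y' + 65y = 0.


Characteristic equation: r² + 16r + 65 = 0.
Discriminant is negative; roots r = -8 ± 1i (complex conjugate pair).
General solution uses e^(α x)(C₁ cos(β x) + C₂ sin(β x)): y = e^(-8x)(C₁cos(x) + C₂sin(x)).


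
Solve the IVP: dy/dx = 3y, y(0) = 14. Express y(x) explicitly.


General solution of y' = 3y is y = Ce^(3x).
Apply y(0) = 14: C = 14.
Particular solution: y = 14e^(3x).


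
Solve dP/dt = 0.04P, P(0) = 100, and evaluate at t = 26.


The ODE dP/dt = 0.04P has solution P(t) = P(0)e^(0.04t).
Substitute P(0) = 100 and t = 26: P(26) = 100 e^(1.04) ≈ 283.


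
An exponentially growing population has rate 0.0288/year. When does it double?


Exponential growth: P(t) = P₀ e^(0.0288t). Set P(t)/P₀ = 2: e^(0.0288t) = 2.
Solve: t = ln(2)/0.0288 ≈ 24.07 years.


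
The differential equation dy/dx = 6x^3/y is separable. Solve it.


Separate variables: y dy = 6x^3 dx.
Integrate both sides: y²/2 = (3/2)x^4 + C₀.
Multiply by 2: y² = 3x^4 + C.


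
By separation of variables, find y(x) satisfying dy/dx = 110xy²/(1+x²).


Separate: dy/y² = 110x/(1+x²) dx.
Integrate LHS: ∫ dy/y² = -1/y.
Integrate RHS via u = 1+x²: 55ln(1+x²) + C.
Result: -1/y = 55ln(1+x²) + C.


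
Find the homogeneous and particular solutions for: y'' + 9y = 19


Homogeneous part: r² + 9 = 0 ⇒ r = ±3i, so y_h = C₁cos(3x) + C₂sin(3x).
Try constant y_p = A; plug in: 9A = 19 ⇒ A = 19/9.
General solution: y = C₁cos(3x) + C₂sin(3x) + 19/9.


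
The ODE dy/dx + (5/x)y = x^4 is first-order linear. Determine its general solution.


P(x) = 5/x ⇒ μ = x^5.
(x^5 y)' = x^9 ⇒ x^5 y = x^10/(10) + C.
Solve for y: y = (1/10)x^5 + C/x^5.


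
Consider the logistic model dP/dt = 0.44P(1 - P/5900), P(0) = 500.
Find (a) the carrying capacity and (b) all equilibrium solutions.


Logistic ODE dP/dt = 0.44P(1 - P/5900) has equilibria where dP/dt = 0, i.e. P = 0 or P = 5900.
The coefficient (1 - P/K) = 0 when P = K, identifying K = 5900 as the carrying capacity.
(a) K = 5900; (b) equilibria P = 0 and P = 5900.


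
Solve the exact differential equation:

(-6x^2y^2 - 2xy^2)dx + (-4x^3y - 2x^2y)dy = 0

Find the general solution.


Check exactness: ∂M/∂y = -12x^2y - 4xy and ∂N/∂x = -12x^2y - 4xy; equal, so the equation is exact.
Integrate M with respect to x (treating y as constant): ∫M dx = -2x^3y^2 - x^2y^2 + h(y).
Differentiate w.r.t. y and set equal to N: all terms match, so h'(y) = 0 and h is a constant absorbed into C.
General solution: -2x^3y^2 - x^2y^2 = C.


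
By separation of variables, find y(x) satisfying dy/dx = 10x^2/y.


Separate variables: y dy = 10x^2 dx.
Integrate both sides: y²/2 = (10/3)x^3 + C₀.
Multiply by 2: y² = (20/3)x^3 + C.


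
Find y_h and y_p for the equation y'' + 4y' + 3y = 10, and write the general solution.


Characteristic roots of r² + 4r + 3 = 0 are -1, -3.
y_h = C₁e^(-x) + C₂e^(-3x).
Constant forcing; try y_p = A. Then 3A = 10 ⇒ A = 10/3.
General solution: y = C₁e^(-x) + C₂e^(-3x) + 10/3.


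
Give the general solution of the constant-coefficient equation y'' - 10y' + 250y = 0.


Characteristic equation: r² - 10r + 250 = 0.
Discriminant is negative; roots r = 5 ± 15i (complex conjugate pair).
General solution uses e^(α x)(C₁ cos(β x) + C₂ sin(β x)): y = e^(5x)(C₁cos(15x) + C₂sin(15x)).


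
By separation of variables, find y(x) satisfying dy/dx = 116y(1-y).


Separate: dy/[y(1-y)] = 116 dx.
Partial fractions: 1/[y(1-y)] = 1/y + 1/(1-y).
Integrate: ln|y/(1-y)| = 116x + C₀.
Solve for y: y = 1/(1 + Ce^(-116x)).


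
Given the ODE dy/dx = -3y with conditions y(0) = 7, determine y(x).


General solution of y' = -3y is y = Ce^(-3x).
Apply y(0) = 7: C = 7.
Particular solution: y = 7e^(-3x).


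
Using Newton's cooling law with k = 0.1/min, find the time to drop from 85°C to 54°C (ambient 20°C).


From T(t) = T_a + (T₀ - T_a)e^(-kt), set T(t) = 54:
(54 - 20) / (85 - 20) = e^(-0.1t), so t = -ln(0.523)/0.1 ≈ 6.5 minutes.


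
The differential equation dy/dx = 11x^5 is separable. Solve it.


Integrate both sides with respect to x: y = ∫ 11x^5 dx = (11/6)x^6 + C.


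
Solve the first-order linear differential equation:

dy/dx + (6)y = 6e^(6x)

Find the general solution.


P(x) = 6 ⇒ μ = e^(6x).
(μ y)' = 6e^(12x) ⇒ μ y = (6/12)e^(12x) + C.
Divide by μ: y = (1/2)e^(6x) + Ce^(-6x).


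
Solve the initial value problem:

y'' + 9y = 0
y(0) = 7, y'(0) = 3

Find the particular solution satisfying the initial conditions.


Characteristic roots of r² + 9 = 0 are ±3i, so y = C₁cos(3x) + C₂sin(3x).
Apply y(0) = 7: C₁ = 7. Differentiate and apply y'(0) = 3: 3·C₂ = 3, so C₂ = 1.
Particular solution: y = 7cos(3x) + sin(3x).


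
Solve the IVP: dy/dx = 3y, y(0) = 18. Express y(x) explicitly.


General solution of y' = 3y is y = Ce^(3x).
Apply y(0) = 18: C = 18.
Particular solution: y = 18e^(3x).


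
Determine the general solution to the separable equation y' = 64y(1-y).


Separate: dy/[y(1-y)] = 64 dx.
Partial fractions: 1/[y(1-y)] = 1/y + 1/(1-y).
Integrate: ln|y/(1-y)| = 64x + C₀.
Solve for y: y = 1/(1 + Ce^(-64x)).


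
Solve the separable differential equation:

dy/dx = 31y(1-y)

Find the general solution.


Separate: dy/[y(1-y)] = 31 dx.
Partial fractions: 1/[y(1-y)] = 1/y + 1/(1-y).
Integrate: ln|y/(1-y)| = 31x + C₀.
Solve for y: y = 1/(1 + Ce^(-31x)).
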